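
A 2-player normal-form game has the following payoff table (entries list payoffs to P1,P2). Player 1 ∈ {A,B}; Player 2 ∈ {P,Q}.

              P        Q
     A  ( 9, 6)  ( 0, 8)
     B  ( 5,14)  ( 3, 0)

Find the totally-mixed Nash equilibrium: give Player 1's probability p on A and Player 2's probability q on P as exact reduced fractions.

p=7/8, q=3/7

P1 indiff ⇒ q·9+(1-q)·0 = q·5+(1-q)·3 ⇒ q(4) = (1-q)(3) ⇒ q = 3/7
P2 indiff ⇒ p·6+(1-p)·14 = p·8+(1-p)·0 ⇒ p(-2) = (1-p)(-14) ⇒ p = 7/8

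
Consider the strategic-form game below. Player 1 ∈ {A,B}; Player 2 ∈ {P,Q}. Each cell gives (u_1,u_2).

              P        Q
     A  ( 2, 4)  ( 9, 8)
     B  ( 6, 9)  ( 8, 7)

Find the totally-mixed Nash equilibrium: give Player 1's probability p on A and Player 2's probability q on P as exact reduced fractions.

p=1/3, q=1/5

P1 indiff ⇒ q·2+(1-q)·9 = q·6+(1-q)·8 ⇒ q(-4) = (1-q)(-1) ⇒ q = 1/5
P2 indiff ⇒ p·4+(1-p)·9 = p·8+(1-p)·7 ⇒ p(-4) = (1-p)(-2) ⇒ p = 1/3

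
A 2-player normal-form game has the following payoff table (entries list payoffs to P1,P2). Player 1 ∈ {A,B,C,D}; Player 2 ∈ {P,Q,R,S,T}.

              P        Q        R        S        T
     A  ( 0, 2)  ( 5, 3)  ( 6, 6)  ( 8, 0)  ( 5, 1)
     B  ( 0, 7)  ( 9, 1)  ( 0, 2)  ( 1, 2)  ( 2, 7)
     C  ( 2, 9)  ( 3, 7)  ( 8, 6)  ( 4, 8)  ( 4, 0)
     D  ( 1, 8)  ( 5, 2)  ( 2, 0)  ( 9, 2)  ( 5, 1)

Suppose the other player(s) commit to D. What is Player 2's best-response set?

u_2(P vs D) = 8
u_2(Q vs D) = 2
u_2(R vs D) = 0
u_2(S vs D) = 2
u_2(T vs D) = 1
max payoff 8 at {P}

BR_2 = {P}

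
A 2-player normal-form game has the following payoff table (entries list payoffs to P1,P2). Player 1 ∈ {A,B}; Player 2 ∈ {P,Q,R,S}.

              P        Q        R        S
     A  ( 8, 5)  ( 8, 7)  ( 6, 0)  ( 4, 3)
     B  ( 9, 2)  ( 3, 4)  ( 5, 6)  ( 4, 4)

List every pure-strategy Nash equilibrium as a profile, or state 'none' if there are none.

(A,P): not NE [P1→B gives 9>8; P2→Q gives 7>5]
(A,Q): NE
(A,R): not NE [P2→Q gives 7>0]
(A,S): not NE [P2→Q gives 7>3]
(B,P): not NE [P2→R gives 6>2]
(B,Q): not NE [P1→A gives 8>3; P2→R gives 6>4]
(B,R): not NE [P1→A gives 6>5]
(B,S): not NE [P2→R gives 6>4]

Nash profiles: (A,Q)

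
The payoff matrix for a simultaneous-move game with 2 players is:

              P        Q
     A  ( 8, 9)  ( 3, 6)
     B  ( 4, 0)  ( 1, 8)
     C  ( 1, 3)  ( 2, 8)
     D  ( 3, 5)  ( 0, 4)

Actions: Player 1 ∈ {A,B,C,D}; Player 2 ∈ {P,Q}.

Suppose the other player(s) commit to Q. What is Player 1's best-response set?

P1 best: {A}

u_1(A vs Q) = 3
u_1(B vs Q) = 1
u_1(C vs Q) = 2
u_1(D vs Q) = 0
max payoff 3 at {A}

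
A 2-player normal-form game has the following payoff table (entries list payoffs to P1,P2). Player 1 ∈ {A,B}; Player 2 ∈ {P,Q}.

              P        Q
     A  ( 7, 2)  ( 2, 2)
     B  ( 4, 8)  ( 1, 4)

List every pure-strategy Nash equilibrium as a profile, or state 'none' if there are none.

Nash profiles: (A,P), (A,Q)

(A,P): NE
(A,Q): NE
(B,P): not NE [P1→A gives 7>4]
(B,Q): not NE [P1→A gives 2>1; P2→P gives 8>4]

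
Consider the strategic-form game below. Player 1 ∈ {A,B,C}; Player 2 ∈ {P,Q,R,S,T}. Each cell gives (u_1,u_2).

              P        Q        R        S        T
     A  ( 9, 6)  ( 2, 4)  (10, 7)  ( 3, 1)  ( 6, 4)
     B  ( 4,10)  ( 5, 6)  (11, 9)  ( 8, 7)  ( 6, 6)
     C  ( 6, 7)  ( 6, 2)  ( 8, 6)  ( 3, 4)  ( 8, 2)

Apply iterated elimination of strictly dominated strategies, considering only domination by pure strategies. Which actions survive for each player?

P2 drop Q (P beats it: A:6>4 B:10>6 C:7>2)
P2 drop S (P beats it: A:6>1 B:10>7 C:7>4)
P2 drop T (P beats it: A:6>4 B:10>6 C:7>2)
P1 drop C (A beats it: P:9>6 R:10>8)
P1→{A,B} P2→{P,R}

Remaining: P1:{A,B} P2:{P,R}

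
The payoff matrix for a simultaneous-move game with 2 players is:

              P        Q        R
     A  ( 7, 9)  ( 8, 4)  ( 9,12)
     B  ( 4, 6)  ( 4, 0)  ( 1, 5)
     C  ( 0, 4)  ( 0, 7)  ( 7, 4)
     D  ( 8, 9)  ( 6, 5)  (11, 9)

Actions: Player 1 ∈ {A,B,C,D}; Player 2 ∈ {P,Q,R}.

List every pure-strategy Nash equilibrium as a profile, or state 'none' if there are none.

NE set: (D,P), (D,R)

(A,P): not NE [P1→D gives 8>7; P2→R gives 12>9]
(A,Q): not NE [P2→R gives 12>4]
(A,R): not NE [P1→D gives 11>9]
(B,P): not NE [P1→D gives 8>4]
(B,Q): not NE [P1→A gives 8>4; P2→P gives 6>0]
(B,R): not NE [P1→D gives 11>1; P2→P gives 6>5]
(C,P): not NE [P1→D gives 8>0; P2→Q gives 7>4]
(C,Q): not NE [P1→A gives 8>0]
(C,R): not NE [P1→D gives 11>7; P2→Q gives 7>4]
(D,P): NE
(D,Q): not NE [P1→A gives 8>6; P2→R gives 9>5]
(D,R): NE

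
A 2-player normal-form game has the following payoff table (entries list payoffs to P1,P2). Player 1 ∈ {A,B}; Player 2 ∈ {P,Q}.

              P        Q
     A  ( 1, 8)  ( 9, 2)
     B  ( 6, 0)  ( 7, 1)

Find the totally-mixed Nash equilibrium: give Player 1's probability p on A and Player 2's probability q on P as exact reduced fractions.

p=1/7, q=2/7

P1 indiff ⇒ q·1+(1-q)·9 = q·6+(1-q)·7 ⇒ q(-5) = (1-q)(-2) ⇒ q = 2/7
P2 indiff ⇒ p·8+(1-p)·0 = p·2+(1-p)·1 ⇒ p(6) = (1-p)(1) ⇒ p = 1/7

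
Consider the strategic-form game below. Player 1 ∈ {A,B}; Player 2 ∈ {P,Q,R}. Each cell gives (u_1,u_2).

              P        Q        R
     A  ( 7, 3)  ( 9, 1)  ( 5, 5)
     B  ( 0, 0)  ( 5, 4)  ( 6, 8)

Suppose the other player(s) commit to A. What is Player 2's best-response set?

P2 best: {R}

u_2(P vs A) = 3
u_2(Q vs A) = 1
u_2(R vs A) = 5
max payoff 5 at {R}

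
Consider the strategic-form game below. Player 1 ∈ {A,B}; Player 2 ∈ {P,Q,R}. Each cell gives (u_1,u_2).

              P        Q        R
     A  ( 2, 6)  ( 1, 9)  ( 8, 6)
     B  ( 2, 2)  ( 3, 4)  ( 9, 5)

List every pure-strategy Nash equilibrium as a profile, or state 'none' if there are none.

NE set: (B,R)

(A,P): not NE [P2→Q gives 9>6]
(A,Q): not NE [P1→B gives 3>1]
(A,R): not NE [P1→B gives 9>8; P2→Q gives 9>6]
(B,P): not NE [P2→R gives 5>2]
(B,Q): not NE [P2→R gives 5>4]
(B,R): NE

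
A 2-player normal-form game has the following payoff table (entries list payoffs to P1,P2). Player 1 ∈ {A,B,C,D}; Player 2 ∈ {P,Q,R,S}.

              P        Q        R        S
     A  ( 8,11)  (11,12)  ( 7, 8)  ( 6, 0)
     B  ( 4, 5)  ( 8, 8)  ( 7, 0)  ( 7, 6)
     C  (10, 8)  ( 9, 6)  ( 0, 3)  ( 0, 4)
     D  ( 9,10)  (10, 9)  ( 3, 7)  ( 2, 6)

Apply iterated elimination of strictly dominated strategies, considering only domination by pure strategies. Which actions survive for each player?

Remaining: P1:{A,C,D} P2:{P,Q}

P2 drop R (P beats it: A:11>8 B:5>0 C:8>3 D:10>7)
P2 drop S (Q beats it: A:12>0 B:8>6 C:6>4 D:9>6)
P1 drop B (A beats it: P:8>4 Q:11>8)
P1→{A,C,D} P2→{P,Q}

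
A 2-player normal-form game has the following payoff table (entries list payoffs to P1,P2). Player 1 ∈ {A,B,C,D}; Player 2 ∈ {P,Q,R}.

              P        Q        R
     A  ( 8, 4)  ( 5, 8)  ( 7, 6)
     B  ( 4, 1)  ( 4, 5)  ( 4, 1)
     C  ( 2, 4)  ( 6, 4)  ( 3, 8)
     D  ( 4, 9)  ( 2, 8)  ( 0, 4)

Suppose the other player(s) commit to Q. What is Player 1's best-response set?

u_1(A vs Q) = 5
u_1(B vs Q) = 4
u_1(C vs Q) = 6
u_1(D vs Q) = 2
max payoff 6 at {C}

argmax u_1 = {C}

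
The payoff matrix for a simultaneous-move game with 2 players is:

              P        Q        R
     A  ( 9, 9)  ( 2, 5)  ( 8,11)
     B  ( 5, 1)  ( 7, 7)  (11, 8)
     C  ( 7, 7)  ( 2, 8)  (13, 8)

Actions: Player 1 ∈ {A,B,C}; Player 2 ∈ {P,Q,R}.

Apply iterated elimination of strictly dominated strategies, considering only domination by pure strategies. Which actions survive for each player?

Remaining: P1:{B,C} P2:{Q,R}

P2 drop P (R beats it: A:11>9 B:8>1 C:8>7)
P1 drop A (B beats it: Q:7>2 R:11>8)
P1→{B,C} P2→{Q,R}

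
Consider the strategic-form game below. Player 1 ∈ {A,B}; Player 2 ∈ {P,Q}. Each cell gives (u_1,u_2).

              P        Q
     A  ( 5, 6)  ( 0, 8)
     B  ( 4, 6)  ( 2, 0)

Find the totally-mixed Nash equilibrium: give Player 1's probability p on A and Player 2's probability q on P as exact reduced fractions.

P1 indiff ⇒ q·5+(1-q)·0 = q·4+(1-q)·2 ⇒ q(1) = (1-q)(2) ⇒ q = 2/3
P2 indiff ⇒ p·6+(1-p)·6 = p·8+(1-p)·0 ⇒ p(-2) = (1-p)(-6) ⇒ p = 3/4

P1 mixes 3/4 on A; P2 mixes 2/3 on P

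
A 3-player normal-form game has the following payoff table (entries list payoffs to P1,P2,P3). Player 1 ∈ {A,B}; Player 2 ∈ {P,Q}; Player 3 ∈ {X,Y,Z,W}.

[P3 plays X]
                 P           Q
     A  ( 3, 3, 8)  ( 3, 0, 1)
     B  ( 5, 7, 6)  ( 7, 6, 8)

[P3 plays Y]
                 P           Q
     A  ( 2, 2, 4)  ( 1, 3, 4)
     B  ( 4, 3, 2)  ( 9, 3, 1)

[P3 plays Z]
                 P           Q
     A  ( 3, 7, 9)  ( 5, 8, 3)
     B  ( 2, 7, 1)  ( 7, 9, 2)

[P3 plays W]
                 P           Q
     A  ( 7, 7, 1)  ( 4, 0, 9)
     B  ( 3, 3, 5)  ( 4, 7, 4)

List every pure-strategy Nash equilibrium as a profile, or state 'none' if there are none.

Nash profiles: (B,P,X)

(A,P,X): not NE [P1→B gives 5>3; P3→Z gives 9>8]
(A,P,Y): not NE [P1→B gives 4>2; P2→Q gives 3>2; P3→Z gives 9>4]
(A,P,Z): not NE [P2→Q gives 8>7]
(A,P,W): not NE [P3→Z gives 9>1]
(A,Q,X): not NE [P1→B gives 7>3; P2→P gives 3>0; P3→W gives 9>1]
(A,Q,Y): not NE [P1→B gives 9>1; P3→W gives 9>4]
(A,Q,Z): not NE [P1→B gives 7>5; P3→W gives 9>3]
(A,Q,W): not NE [P2→P gives 7>0]
(B,P,X): NE
(B,P,Y): not NE [P3→X gives 6>2]
(B,P,Z): not NE [P1→A gives 3>2; P2→Q gives 9>7; P3→X gives 6>1]
(B,P,W): not NE [P1→A gives 7>3; P2→Q gives 7>3; P3→X gives 6>5]
(B,Q,X): not NE [P2→P gives 7>6]
(B,Q,Y): not NE [P3→X gives 8>1]
(B,Q,Z): not NE [P3→X gives 8>2]
(B,Q,W): not NE [P3→X gives 8>4]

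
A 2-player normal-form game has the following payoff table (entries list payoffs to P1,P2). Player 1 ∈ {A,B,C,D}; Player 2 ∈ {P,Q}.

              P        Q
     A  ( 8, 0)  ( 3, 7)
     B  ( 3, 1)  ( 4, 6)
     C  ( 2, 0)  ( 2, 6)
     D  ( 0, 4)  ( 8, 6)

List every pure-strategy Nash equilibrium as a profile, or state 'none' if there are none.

(A,P): not NE [P2→Q gives 7>0]
(A,Q): not NE [P1→D gives 8>3]
(B,P): not NE [P1→A gives 8>3; P2→Q gives 6>1]
(B,Q): not NE [P1→D gives 8>4]
(C,P): not NE [P1→A gives 8>2; P2→Q gives 6>0]
(C,Q): not NE [P1→D gives 8>2]
(D,P): not NE [P1→A gives 8>0; P2→Q gives 6>4]
(D,Q): NE

NE set: (D,Q)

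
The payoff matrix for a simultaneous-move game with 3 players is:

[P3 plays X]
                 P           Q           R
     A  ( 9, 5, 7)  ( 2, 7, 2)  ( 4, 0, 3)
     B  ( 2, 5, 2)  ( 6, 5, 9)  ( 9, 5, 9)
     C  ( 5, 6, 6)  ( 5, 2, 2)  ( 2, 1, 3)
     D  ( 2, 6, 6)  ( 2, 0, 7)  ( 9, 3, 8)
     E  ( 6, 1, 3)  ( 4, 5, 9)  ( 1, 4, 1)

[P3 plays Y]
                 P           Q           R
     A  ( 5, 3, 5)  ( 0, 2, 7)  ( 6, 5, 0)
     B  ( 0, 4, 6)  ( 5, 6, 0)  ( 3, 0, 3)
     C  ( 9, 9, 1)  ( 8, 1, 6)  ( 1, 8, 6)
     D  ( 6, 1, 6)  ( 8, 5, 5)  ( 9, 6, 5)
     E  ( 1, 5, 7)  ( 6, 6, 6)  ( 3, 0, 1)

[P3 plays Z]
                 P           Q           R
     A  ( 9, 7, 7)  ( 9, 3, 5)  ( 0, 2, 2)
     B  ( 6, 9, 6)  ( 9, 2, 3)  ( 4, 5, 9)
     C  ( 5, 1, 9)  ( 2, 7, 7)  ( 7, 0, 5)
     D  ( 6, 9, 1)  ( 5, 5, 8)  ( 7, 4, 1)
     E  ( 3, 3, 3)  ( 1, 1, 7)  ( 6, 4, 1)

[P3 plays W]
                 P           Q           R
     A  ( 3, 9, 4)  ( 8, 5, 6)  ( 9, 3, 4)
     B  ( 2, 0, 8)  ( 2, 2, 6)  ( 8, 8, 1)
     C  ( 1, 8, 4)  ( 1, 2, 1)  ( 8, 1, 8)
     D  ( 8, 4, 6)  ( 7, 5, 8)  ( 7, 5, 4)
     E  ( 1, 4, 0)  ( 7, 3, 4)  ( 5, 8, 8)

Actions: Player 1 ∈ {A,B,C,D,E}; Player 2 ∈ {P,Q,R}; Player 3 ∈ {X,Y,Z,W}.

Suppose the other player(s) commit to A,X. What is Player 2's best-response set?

u_2(P vs A,X) = 5
u_2(Q vs A,X) = 7
u_2(R vs A,X) = 0
max payoff 7 at {Q}

argmax u_2 = {Q}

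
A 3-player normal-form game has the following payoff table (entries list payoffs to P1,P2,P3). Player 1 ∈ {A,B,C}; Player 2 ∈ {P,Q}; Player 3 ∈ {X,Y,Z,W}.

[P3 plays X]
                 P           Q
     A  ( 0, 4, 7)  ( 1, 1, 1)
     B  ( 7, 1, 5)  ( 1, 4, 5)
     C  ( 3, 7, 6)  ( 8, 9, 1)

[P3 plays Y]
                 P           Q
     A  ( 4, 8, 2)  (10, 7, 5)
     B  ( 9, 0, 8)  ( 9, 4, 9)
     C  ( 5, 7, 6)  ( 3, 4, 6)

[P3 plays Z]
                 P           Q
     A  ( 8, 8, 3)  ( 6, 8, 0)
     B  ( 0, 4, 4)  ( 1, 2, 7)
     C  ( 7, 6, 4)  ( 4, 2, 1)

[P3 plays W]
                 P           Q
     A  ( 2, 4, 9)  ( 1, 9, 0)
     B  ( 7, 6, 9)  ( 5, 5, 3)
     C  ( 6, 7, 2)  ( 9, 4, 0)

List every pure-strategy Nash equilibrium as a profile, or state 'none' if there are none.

(A,P,X): not NE [P1→B gives 7>0; P3→W gives 9>7]
(A,P,Y): not NE [P1→B gives 9>4; P3→W gives 9>2]
(A,P,Z): not NE [P3→W gives 9>3]
(A,P,W): not NE [P1→B gives 7>2; P2→Q gives 9>4]
(A,Q,X): not NE [P1→C gives 8>1; P2→P gives 4>1; P3→Y gives 5>1]
(A,Q,Y): not NE [P2→P gives 8>7]
(A,Q,Z): not NE [P3→Y gives 5>0]
(A,Q,W): not NE [P1→C gives 9>1; P3→Y gives 5>0]
(B,P,X): not NE [P2→Q gives 4>1; P3→W gives 9>5]
(B,P,Y): not NE [P2→Q gives 4>0; P3→W gives 9>8]
(B,P,Z): not NE [P1→A gives 8>0; P3→W gives 9>4]
(B,P,W): NE
(B,Q,X): not NE [P1→C gives 8>1; P3→Y gives 9>5]
(B,Q,Y): not NE [P1→A gives 10>9]
(B,Q,Z): not NE [P1→A gives 6>1; P2→P gives 4>2; P3→Y gives 9>7]
(B,Q,W): not NE [P1→C gives 9>5; P2→P gives 6>5; P3→Y gives 9>3]
(C,P,X): not NE [P1→B gives 7>3; P2→Q gives 9>7]
(C,P,Y): not NE [P1→B gives 9>5]
(C,P,Z): not NE [P1→A gives 8>7; P3→Y gives 6>4]
(C,P,W): not NE [P1→B gives 7>6; P3→Y gives 6>2]
(C,Q,X): not NE [P3→Y gives 6>1]
(C,Q,Y): not NE [P1→A gives 10>3; P2→P gives 7>4]
(C,Q,Z): not NE [P1→A gives 6>4; P2→P gives 6>2; P3→Y gives 6>1]
(C,Q,W): not NE [P2→P gives 7>4; P3→Y gives 6>0]

PSNE = {(B,P,W)}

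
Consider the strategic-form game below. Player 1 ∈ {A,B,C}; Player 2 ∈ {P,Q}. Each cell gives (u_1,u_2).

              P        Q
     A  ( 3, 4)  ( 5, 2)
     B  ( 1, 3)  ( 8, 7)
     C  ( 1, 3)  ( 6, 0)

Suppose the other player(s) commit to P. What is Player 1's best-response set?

u_1(A vs P) = 3
u_1(B vs P) = 1
u_1(C vs P) = 1
max payoff 3 at {A}

argmax u_1 = {A}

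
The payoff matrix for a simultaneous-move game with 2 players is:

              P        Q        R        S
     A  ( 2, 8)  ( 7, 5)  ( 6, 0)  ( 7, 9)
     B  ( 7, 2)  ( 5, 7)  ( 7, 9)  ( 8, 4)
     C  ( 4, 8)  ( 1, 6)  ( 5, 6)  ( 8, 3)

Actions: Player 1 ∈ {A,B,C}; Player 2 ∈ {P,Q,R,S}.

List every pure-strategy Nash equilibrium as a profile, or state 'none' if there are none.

(A,P): not NE [P1→B gives 7>2; P2→S gives 9>8]
(A,Q): not NE [P2→S gives 9>5]
(A,R): not NE [P1→B gives 7>6; P2→S gives 9>0]
(A,S): not NE [P1→C gives 8>7]
(B,P): not NE [P2→R gives 9>2]
(B,Q): not NE [P1→A gives 7>5; P2→R gives 9>7]
(B,R): NE
(B,S): not NE [P2→R gives 9>4]
(C,P): not NE [P1→B gives 7>4]
(C,Q): not NE [P1→A gives 7>1; P2→P gives 8>6]
(C,R): not NE [P1→B gives 7>5; P2→P gives 8>6]
(C,S): not NE [P2→P gives 8>3]

NE set: (B,R)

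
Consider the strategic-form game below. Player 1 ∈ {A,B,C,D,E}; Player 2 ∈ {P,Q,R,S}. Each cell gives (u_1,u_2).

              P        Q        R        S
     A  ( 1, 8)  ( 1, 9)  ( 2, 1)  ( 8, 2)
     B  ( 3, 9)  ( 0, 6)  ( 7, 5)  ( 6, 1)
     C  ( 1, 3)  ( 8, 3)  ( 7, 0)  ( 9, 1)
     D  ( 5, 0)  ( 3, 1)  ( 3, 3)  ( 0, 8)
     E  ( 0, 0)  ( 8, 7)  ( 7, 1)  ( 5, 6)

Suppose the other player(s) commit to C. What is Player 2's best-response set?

u_2(P vs C) = 3
u_2(Q vs C) = 3
u_2(R vs C) = 0
u_2(S vs C) = 1
max payoff 3 at {P,Q}

BR_2 = {P,Q}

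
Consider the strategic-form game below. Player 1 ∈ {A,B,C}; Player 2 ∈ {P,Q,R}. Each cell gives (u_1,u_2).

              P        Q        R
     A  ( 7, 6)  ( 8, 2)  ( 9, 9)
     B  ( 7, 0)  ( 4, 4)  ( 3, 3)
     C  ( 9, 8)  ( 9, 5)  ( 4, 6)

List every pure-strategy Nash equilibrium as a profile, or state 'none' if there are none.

(A,P): not NE [P1→C gives 9>7; P2→R gives 9>6]
(A,Q): not NE [P1→C gives 9>8; P2→R gives 9>2]
(A,R): NE
(B,P): not NE [P1→C gives 9>7; P2→Q gives 4>0]
(B,Q): not NE [P1→C gives 9>4]
(B,R): not NE [P1→A gives 9>3; P2→Q gives 4>3]
(C,P): NE
(C,Q): not NE [P2→P gives 8>5]
(C,R): not NE [P1→A gives 9>4; P2→P gives 8>6]

Nash profiles: (A,R), (C,P)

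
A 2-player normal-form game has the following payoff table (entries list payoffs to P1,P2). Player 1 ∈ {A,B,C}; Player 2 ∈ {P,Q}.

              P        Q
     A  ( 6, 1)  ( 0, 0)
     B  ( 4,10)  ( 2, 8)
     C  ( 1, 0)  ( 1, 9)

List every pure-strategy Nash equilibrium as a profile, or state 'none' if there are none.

(A,P): NE
(A,Q): not NE [P1→B gives 2>0; P2→P gives 1>0]
(B,P): not NE [P1→A gives 6>4]
(B,Q): not NE [P2→P gives 10>8]
(C,P): not NE [P1→A gives 6>1; P2→Q gives 9>0]
(C,Q): not NE [P1→B gives 2>1]

Nash profiles: (A,P)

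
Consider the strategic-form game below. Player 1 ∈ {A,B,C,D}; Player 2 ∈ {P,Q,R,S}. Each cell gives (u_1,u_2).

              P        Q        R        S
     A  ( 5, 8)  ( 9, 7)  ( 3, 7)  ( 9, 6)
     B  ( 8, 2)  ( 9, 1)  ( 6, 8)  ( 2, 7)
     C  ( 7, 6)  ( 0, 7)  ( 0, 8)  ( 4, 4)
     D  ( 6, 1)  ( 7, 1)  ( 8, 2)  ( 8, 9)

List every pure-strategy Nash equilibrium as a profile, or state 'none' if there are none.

PSNE: ∅

(A,P): not NE [P1→B gives 8>5]
(A,Q): not NE [P2→P gives 8>7]
(A,R): not NE [P1→D gives 8>3; P2→P gives 8>7]
(A,S): not NE [P2→P gives 8>6]
(B,P): not NE [P2→R gives 8>2]
(B,Q): not NE [P2→R gives 8>1]
(B,R): not NE [P1→D gives 8>6]
(B,S): not NE [P1→A gives 9>2; P2→R gives 8>7]
(C,P): not NE [P1→B gives 8>7; P2→R gives 8>6]
(C,Q): not NE [P1→B gives 9>0; P2→R gives 8>7]
(C,R): not NE [P1→D gives 8>0]
(C,S): not NE [P1→A gives 9>4; P2→R gives 8>4]
(D,P): not NE [P1→B gives 8>6; P2→S gives 9>1]
(D,Q): not NE [P1→B gives 9>7; P2→S gives 9>1]
(D,R): not NE [P2→S gives 9>2]
(D,S): not NE [P1→A gives 9>8]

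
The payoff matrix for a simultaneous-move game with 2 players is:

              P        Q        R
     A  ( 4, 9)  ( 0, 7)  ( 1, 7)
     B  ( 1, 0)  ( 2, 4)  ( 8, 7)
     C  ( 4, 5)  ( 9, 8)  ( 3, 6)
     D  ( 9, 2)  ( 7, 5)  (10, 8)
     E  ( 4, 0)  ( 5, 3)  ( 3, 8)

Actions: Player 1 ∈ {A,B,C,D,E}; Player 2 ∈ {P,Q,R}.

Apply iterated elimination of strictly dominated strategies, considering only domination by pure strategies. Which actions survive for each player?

P1 drop A (D beats it: P:9>4 Q:7>0 R:10>1)
P1 drop B (D beats it: P:9>1 Q:7>2 R:10>8)
P1 drop E (D beats it: P:9>4 Q:7>5 R:10>3)
P2 drop P (Q beats it: C:8>5 D:5>2)
P1→{C,D} P2→{Q,R}

IESDS → P1:{C,D} P2:{Q,R}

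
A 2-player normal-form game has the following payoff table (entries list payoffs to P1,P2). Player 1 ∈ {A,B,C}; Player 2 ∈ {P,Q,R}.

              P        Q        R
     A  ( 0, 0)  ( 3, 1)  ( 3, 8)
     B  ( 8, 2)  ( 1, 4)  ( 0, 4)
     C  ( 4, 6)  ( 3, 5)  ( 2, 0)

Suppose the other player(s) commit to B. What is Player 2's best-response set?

u_2(P vs B) = 2
u_2(Q vs B) = 4
u_2(R vs B) = 4
max payoff 4 at {Q,R}

argmax u_2 = {Q,R}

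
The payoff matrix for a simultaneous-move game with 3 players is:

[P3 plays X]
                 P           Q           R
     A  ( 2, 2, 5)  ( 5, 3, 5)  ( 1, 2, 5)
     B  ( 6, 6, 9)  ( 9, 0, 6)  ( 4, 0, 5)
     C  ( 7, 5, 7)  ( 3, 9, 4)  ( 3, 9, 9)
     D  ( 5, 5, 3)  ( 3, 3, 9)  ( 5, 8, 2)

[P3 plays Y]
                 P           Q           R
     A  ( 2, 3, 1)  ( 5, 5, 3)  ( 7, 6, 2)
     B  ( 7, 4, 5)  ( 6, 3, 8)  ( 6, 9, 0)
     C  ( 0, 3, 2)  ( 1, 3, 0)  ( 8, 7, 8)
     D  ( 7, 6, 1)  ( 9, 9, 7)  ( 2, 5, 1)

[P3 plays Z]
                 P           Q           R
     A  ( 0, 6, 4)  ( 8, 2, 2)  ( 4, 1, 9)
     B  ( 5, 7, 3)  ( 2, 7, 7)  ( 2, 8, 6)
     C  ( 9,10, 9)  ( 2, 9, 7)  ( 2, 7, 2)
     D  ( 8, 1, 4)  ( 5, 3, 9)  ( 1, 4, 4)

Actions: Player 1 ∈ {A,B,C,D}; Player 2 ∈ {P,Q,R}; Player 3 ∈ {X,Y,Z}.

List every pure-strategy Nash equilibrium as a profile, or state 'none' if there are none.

NE set: (C,P,Z)

(A,P,X): not NE [P1→C gives 7>2; P2→Q gives 3>2]
(A,P,Y): not NE [P1→D gives 7>2; P2→R gives 6>3; P3→X gives 5>1]
(A,P,Z): not NE [P1→C gives 9>0; P3→X gives 5>4]
(A,Q,X): not NE [P1→B gives 9>5]
(A,Q,Y): not NE [P1→D gives 9>5; P2→R gives 6>5; P3→X gives 5>3]
(A,Q,Z): not NE [P2→P gives 6>2; P3→X gives 5>2]
(A,R,X): not NE [P1→D gives 5>1; P2→Q gives 3>2; P3→Z gives 9>5]
(A,R,Y): not NE [P1→C gives 8>7; P3→Z gives 9>2]
(A,R,Z): not NE [P2→P gives 6>1]
(B,P,X): not NE [P1→C gives 7>6]
(B,P,Y): not NE [P2→R gives 9>4; P3→X gives 9>5]
(B,P,Z): not NE [P1→C gives 9>5; P2→R gives 8>7; P3→X gives 9>3]
(B,Q,X): not NE [P2→P gives 6>0; P3→Y gives 8>6]
(B,Q,Y): not NE [P1→D gives 9>6; P2→R gives 9>3]
(B,Q,Z): not NE [P1→A gives 8>2; P2→R gives 8>7; P3→Y gives 8>7]
(B,R,X): not NE [P1→D gives 5>4; P2→P gives 6>0; P3→Z gives 6>5]
(B,R,Y): not NE [P1→C gives 8>6; P3→Z gives 6>0]
(B,R,Z): not NE [P1→A gives 4>2]
(C,P,X): not NE [P2→R gives 9>5; P3→Z gives 9>7]
(C,P,Y): not NE [P1→D gives 7>0; P2→R gives 7>3; P3→Z gives 9>2]
(C,P,Z): NE
(C,Q,X): not NE [P1→B gives 9>3; P3→Z gives 7>4]
(C,Q,Y): not NE [P1→D gives 9>1; P2→R gives 7>3; P3→Z gives 7>0]
(C,Q,Z): not NE [P1→A gives 8>2; P2→P gives 10>9]
(C,R,X): not NE [P1→D gives 5>3]
(C,R,Y): not NE [P3→X gives 9>8]
(C,R,Z): not NE [P1→A gives 4>2; P2→P gives 10>7; P3→X gives 9>2]
(D,P,X): not NE [P1→C gives 7>5; P2→R gives 8>5; P3→Z gives 4>3]
(D,P,Y): not NE [P2→Q gives 9>6; P3→Z gives 4>1]
(D,P,Z): not NE [P1→C gives 9>8; P2→R gives 4>1]
(D,Q,X): not NE [P1→B gives 9>3; P2→R gives 8>3]
(D,Q,Y): not NE [P3→Z gives 9>7]
(D,Q,Z): not NE [P1→A gives 8>5; P2→R gives 4>3]
(D,R,X): not NE [P3→Z gives 4>2]
(D,R,Y): not NE [P1→C gives 8>2; P2→Q gives 9>5; P3→Z gives 4>1]
(D,R,Z): not NE [P1→A gives 4>1]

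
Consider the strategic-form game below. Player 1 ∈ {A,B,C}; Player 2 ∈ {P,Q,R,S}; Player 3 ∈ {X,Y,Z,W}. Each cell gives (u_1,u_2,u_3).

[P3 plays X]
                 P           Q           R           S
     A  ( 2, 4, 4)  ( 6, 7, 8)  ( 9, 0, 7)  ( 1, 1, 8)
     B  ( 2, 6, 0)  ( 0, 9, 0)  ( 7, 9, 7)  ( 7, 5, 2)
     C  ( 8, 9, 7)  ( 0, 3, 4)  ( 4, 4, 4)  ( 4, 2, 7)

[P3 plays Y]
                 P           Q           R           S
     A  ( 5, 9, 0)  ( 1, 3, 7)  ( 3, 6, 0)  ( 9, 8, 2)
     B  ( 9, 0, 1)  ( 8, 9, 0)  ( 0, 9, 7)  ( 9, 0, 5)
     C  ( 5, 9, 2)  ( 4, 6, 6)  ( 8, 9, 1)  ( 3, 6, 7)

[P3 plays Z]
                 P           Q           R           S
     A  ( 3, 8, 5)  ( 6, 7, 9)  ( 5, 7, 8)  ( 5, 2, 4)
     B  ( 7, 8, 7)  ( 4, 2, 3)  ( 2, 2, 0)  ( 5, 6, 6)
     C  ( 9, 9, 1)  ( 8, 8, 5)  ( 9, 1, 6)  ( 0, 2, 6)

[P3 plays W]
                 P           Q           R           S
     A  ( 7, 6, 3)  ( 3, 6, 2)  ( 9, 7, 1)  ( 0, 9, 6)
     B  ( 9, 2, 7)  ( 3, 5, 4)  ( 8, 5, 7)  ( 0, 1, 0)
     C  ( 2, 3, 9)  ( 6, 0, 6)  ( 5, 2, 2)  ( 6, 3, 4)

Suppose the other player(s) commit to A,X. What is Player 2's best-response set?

BR_2 = {Q}

u_2(P vs A,X) = 4
u_2(Q vs A,X) = 7
u_2(R vs A,X) = 0
u_2(S vs A,X) = 1
max payoff 7 at {Q}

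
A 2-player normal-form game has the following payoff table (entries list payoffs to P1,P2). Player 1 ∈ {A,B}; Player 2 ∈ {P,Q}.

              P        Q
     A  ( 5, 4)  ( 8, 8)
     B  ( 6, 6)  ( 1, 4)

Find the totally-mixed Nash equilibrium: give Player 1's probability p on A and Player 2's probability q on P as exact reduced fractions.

p=1/3, q=7/8

P1 indiff ⇒ q·5+(1-q)·8 = q·6+(1-q)·1 ⇒ q(-1) = (1-q)(-7) ⇒ q = 7/8
P2 indiff ⇒ p·4+(1-p)·6 = p·8+(1-p)·4 ⇒ p(-4) = (1-p)(-2) ⇒ p = 1/3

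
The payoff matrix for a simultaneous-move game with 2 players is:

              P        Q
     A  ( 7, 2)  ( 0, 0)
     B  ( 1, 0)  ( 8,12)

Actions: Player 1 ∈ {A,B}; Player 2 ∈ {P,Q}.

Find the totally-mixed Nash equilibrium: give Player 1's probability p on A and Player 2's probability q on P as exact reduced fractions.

P1 indiff ⇒ q·7+(1-q)·0 = q·1+(1-q)·8 ⇒ q(6) = (1-q)(8) ⇒ q = 4/7
P2 indiff ⇒ p·2+(1-p)·0 = p·0+(1-p)·12 ⇒ p(2) = (1-p)(12) ⇒ p = 6/7

(p,q) = (6/7, 4/7)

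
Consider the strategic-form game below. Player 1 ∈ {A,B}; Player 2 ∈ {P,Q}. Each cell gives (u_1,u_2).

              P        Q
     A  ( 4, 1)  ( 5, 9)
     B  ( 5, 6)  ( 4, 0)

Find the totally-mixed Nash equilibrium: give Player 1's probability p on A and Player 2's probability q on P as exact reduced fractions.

P1 mixes 3/7 on A; P2 mixes 1/2 on P

P1 indiff ⇒ q·4+(1-q)·5 = q·5+(1-q)·4 ⇒ q(-1) = (1-q)(-1) ⇒ q = 1/2
P2 indiff ⇒ p·1+(1-p)·6 = p·9+(1-p)·0 ⇒ p(-8) = (1-p)(-6) ⇒ p = 3/7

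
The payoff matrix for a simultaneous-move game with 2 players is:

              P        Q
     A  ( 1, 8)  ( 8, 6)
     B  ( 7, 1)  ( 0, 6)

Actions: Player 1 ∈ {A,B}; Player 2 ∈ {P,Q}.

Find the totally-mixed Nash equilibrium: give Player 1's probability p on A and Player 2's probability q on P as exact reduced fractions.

P1 mixes 5/7 on A; P2 mixes 4/7 on P

P1 indiff ⇒ q·1+(1-q)·8 = q·7+(1-q)·0 ⇒ q(-6) = (1-q)(-8) ⇒ q = 4/7
P2 indiff ⇒ p·8+(1-p)·1 = p·6+(1-p)·6 ⇒ p(2) = (1-p)(5) ⇒ p = 5/7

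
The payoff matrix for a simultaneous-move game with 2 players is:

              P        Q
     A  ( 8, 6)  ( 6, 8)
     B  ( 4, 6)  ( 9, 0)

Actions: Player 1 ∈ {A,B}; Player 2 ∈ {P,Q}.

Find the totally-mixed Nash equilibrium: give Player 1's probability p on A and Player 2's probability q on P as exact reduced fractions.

P1 indiff ⇒ q·8+(1-q)·6 = q·4+(1-q)·9 ⇒ q(4) = (1-q)(3) ⇒ q = 3/7
P2 indiff ⇒ p·6+(1-p)·6 = p·8+(1-p)·0 ⇒ p(-2) = (1-p)(-6) ⇒ p = 3/4

p=3/4, q=3/7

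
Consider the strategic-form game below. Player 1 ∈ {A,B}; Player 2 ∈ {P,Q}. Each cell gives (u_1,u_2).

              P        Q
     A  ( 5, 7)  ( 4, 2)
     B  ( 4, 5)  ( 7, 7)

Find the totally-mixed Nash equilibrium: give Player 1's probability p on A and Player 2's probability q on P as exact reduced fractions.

P1 indiff ⇒ q·5+(1-q)·4 = q·4+(1-q)·7 ⇒ q(1) = (1-q)(3) ⇒ q = 3/4
P2 indiff ⇒ p·7+(1-p)·5 = p·2+(1-p)·7 ⇒ p(5) = (1-p)(2) ⇒ p = 2/7

p=2/7, q=3/4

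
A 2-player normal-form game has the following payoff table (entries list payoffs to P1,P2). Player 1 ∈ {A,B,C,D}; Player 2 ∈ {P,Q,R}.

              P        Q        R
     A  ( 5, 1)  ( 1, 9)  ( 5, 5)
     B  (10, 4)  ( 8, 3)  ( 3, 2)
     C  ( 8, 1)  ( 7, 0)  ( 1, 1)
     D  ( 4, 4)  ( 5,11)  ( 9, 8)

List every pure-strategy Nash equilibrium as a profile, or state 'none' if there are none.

(A,P): not NE [P1→B gives 10>5; P2→Q gives 9>1]
(A,Q): not NE [P1→B gives 8>1]
(A,R): not NE [P1→D gives 9>5; P2→Q gives 9>5]
(B,P): NE
(B,Q): not NE [P2→P gives 4>3]
(B,R): not NE [P1→D gives 9>3; P2→P gives 4>2]
(C,P): not NE [P1→B gives 10>8]
(C,Q): not NE [P1→B gives 8>7; P2→R gives 1>0]
(C,R): not NE [P1→D gives 9>1]
(D,P): not NE [P1→B gives 10>4; P2→Q gives 11>4]
(D,Q): not NE [P1→B gives 8>5]
(D,R): not NE [P2→Q gives 11>8]

PSNE = {(B,P)}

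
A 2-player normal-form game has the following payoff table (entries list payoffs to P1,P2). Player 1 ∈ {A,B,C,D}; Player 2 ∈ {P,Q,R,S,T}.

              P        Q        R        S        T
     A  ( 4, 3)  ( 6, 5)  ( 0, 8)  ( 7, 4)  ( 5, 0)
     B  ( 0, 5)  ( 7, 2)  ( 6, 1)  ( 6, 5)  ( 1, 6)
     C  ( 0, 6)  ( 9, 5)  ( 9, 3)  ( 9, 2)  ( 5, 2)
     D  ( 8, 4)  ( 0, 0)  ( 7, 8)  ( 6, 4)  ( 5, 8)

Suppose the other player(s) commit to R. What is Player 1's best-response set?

u_1(A vs R) = 0
u_1(B vs R) = 6
u_1(C vs R) = 9
u_1(D vs R) = 7
max payoff 9 at {C}

BR_1 = {C}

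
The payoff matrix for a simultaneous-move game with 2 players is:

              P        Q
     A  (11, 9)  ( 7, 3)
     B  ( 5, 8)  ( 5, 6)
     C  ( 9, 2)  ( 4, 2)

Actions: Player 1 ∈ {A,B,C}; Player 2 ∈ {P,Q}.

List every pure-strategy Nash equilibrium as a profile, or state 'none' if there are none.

(A,P): NE
(A,Q): not NE [P2→P gives 9>3]
(B,P): not NE [P1→A gives 11>5]
(B,Q): not NE [P1→A gives 7>5; P2→P gives 8>6]
(C,P): not NE [P1→A gives 11>9]
(C,Q): not NE [P1→A gives 7>4]

NE set: (A,P)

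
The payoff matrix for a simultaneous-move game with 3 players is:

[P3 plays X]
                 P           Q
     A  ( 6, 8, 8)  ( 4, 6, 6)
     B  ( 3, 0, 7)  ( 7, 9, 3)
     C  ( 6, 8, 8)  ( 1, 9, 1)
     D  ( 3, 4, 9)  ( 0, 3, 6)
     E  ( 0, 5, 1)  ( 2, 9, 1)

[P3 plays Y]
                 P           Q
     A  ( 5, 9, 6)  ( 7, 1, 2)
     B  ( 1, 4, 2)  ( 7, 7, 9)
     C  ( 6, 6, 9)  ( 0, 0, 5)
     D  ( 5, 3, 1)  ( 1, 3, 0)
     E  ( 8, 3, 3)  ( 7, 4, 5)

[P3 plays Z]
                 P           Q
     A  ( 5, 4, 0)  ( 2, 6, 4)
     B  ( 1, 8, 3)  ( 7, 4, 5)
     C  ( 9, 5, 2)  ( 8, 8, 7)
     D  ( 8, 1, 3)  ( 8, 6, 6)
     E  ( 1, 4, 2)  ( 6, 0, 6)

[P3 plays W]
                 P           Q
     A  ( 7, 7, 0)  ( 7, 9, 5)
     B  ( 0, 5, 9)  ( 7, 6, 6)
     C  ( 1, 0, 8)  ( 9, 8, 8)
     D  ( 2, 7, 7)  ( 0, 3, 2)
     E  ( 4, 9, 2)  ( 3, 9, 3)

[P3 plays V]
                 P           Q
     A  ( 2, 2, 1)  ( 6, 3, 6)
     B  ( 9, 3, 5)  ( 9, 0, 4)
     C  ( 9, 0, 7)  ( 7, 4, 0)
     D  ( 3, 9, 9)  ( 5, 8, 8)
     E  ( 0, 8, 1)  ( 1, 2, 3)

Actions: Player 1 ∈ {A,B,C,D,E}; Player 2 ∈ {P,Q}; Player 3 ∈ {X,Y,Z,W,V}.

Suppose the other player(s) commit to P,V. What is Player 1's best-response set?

u_1(A vs P,V) = 2
u_1(B vs P,V) = 9
u_1(C vs P,V) = 9
u_1(D vs P,V) = 3
u_1(E vs P,V) = 0
max payoff 9 at {B,C}

argmax u_1 = {B,C}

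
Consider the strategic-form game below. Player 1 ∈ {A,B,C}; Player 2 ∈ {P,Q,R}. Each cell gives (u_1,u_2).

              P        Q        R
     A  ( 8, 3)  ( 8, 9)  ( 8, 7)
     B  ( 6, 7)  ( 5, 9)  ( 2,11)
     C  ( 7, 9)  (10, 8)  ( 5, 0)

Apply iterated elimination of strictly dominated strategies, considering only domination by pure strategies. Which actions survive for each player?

P1 drop B (A beats it: P:8>6 Q:8>5 R:8>2)
P2 drop R (Q beats it: A:9>7 C:8>0)
P1→{A,C} P2→{P,Q}

Survivors P1:{A,C} P2:{P,Q}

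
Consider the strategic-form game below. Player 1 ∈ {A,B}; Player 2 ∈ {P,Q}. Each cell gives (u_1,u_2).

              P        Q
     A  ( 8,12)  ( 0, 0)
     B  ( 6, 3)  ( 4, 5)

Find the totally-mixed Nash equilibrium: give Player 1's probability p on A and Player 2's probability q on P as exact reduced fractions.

(p,q) = (1/7, 2/3)

P1 indiff ⇒ q·8+(1-q)·0 = q·6+(1-q)·4 ⇒ q(2) = (1-q)(4) ⇒ q = 2/3
P2 indiff ⇒ p·12+(1-p)·3 = p·0+(1-p)·5 ⇒ p(12) = (1-p)(2) ⇒ p = 1/7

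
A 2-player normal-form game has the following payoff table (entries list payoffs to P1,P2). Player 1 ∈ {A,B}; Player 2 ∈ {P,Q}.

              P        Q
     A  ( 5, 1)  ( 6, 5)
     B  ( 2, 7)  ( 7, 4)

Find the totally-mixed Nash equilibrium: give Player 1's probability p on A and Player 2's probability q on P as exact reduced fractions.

P1 indiff ⇒ q·5+(1-q)·6 = q·2+(1-q)·7 ⇒ q(3) = (1-q)(1) ⇒ q = 1/4
P2 indiff ⇒ p·1+(1-p)·7 = p·5+(1-p)·4 ⇒ p(-4) = (1-p)(-3) ⇒ p = 3/7

P1 mixes 3/7 on A; P2 mixes 1/4 on P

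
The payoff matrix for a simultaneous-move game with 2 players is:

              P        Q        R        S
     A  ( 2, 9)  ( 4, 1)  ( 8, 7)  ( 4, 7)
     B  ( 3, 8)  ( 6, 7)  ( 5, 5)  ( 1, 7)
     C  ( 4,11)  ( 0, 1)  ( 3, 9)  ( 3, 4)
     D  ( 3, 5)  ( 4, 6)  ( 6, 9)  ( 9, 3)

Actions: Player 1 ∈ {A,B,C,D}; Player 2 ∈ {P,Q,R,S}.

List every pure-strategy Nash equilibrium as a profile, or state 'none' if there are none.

(A,P): not NE [P1→C gives 4>2]
(A,Q): not NE [P1→B gives 6>4; P2→P gives 9>1]
(A,R): not NE [P2→P gives 9>7]
(A,S): not NE [P1→D gives 9>4; P2→P gives 9>7]
(B,P): not NE [P1→C gives 4>3]
(B,Q): not NE [P2→P gives 8>7]
(B,R): not NE [P1→A gives 8>5; P2→P gives 8>5]
(B,S): not NE [P1→D gives 9>1; P2→P gives 8>7]
(C,P): NE
(C,Q): not NE [P1→B gives 6>0; P2→P gives 11>1]
(C,R): not NE [P1→A gives 8>3; P2→P gives 11>9]
(C,S): not NE [P1→D gives 9>3; P2→P gives 11>4]
(D,P): not NE [P1→C gives 4>3; P2→R gives 9>5]
(D,Q): not NE [P1→B gives 6>4; P2→R gives 9>6]
(D,R): not NE [P1→A gives 8>6]
(D,S): not NE [P2→R gives 9>3]

Nash profiles: (C,P)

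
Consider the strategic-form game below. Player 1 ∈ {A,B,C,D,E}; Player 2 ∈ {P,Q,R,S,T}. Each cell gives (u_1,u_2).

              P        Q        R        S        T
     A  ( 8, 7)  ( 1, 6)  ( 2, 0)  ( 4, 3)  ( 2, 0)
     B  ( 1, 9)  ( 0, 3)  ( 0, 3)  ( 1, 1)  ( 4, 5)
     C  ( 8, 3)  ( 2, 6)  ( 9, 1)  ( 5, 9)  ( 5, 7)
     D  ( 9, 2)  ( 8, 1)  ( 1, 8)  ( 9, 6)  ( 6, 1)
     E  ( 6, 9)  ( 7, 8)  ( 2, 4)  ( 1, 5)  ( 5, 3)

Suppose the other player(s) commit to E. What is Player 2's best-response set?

BR_2 = {P}

u_2(P vs E) = 9
u_2(Q vs E) = 8
u_2(R vs E) = 4
u_2(S vs E) = 5
u_2(T vs E) = 3
max payoff 9 at {P}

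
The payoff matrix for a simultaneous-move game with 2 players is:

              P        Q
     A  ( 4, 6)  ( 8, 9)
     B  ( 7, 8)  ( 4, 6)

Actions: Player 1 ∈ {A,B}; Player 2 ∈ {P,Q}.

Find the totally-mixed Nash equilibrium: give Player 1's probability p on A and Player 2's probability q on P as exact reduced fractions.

P1 indiff ⇒ q·4+(1-q)·8 = q·7+(1-q)·4 ⇒ q(-3) = (1-q)(-4) ⇒ q = 4/7
P2 indiff ⇒ p·6+(1-p)·8 = p·9+(1-p)·6 ⇒ p(-3) = (1-p)(-2) ⇒ p = 2/5

(p,q) = (2/5, 4/7)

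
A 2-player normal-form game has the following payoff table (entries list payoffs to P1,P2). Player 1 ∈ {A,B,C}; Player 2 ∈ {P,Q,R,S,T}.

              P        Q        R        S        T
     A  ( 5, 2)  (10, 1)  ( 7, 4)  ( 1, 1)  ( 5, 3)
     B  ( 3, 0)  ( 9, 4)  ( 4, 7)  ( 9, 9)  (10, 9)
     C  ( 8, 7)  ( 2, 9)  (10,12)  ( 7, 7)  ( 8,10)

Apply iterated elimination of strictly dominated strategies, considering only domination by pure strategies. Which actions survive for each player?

Survivors P1:{B,C} P2:{R,S,T}

P2 drop P (R beats it: A:4>2 B:7>0 C:12>7)
P2 drop Q (R beats it: A:4>1 B:7>4 C:12>9)
P1 drop A (C beats it: R:10>7 S:7>1 T:8>5)
P1→{B,C} P2→{R,S,T}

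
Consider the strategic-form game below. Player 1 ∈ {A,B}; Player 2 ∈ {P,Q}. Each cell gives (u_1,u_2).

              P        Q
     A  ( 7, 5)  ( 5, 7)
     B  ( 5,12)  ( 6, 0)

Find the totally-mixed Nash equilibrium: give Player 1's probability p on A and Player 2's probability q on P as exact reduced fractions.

p=6/7, q=1/3

P1 indiff ⇒ q·7+(1-q)·5 = q·5+(1-q)·6 ⇒ q(2) = (1-q)(1) ⇒ q = 1/3
P2 indiff ⇒ p·5+(1-p)·12 = p·7+(1-p)·0 ⇒ p(-2) = (1-p)(-12) ⇒ p = 6/7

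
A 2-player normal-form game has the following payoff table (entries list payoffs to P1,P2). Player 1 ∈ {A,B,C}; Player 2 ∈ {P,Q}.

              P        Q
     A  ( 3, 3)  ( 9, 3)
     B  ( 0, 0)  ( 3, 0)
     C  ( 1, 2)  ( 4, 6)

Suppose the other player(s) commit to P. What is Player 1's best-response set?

u_1(A vs P) = 3
u_1(B vs P) = 0
u_1(C vs P) = 1
max payoff 3 at {A}

BR_1 = {A}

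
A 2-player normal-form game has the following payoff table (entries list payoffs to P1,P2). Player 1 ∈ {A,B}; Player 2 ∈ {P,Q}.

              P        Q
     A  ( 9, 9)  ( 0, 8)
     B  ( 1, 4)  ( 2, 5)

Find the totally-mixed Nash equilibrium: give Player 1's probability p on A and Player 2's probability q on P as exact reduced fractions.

P1 indiff ⇒ q·9+(1-q)·0 = q·1+(1-q)·2 ⇒ q(8) = (1-q)(2) ⇒ q = 1/5
P2 indiff ⇒ p·9+(1-p)·4 = p·8+(1-p)·5 ⇒ p(1) = (1-p)(1) ⇒ p = 1/2

p=1/2, q=1/5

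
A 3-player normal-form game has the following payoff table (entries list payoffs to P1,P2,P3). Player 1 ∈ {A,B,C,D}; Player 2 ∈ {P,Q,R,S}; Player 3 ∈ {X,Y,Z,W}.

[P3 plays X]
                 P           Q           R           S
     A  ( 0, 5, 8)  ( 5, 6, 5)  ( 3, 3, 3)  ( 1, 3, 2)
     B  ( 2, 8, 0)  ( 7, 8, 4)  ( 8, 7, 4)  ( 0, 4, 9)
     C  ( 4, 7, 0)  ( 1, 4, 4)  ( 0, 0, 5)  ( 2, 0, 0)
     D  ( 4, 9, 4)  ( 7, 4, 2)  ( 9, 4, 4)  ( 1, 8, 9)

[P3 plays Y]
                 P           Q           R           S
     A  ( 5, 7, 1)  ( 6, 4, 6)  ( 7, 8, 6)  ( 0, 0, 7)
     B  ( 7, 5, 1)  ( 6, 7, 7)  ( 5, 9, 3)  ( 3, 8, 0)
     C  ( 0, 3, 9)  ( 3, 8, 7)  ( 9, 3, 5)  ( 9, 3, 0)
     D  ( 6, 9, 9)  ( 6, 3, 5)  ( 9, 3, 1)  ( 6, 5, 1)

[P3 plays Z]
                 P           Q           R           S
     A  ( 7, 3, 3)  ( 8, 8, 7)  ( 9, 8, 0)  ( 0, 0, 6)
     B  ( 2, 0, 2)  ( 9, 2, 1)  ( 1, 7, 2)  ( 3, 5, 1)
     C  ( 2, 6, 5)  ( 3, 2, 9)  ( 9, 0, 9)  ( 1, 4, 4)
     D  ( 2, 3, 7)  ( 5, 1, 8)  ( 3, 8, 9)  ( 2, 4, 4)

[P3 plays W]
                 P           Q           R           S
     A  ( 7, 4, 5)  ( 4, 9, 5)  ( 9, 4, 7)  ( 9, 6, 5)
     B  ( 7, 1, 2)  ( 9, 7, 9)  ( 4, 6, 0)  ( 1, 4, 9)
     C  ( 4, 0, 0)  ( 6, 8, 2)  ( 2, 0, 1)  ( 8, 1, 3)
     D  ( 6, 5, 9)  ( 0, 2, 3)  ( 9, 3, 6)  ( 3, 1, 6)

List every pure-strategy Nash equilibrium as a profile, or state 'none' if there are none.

PSNE = {(B,Q,W)}

(A,P,X): not NE [P1→D gives 4>0; P2→Q gives 6>5]
(A,P,Y): not NE [P1→B gives 7>5; P2→R gives 8>7; P3→X gives 8>1]
(A,P,Z): not NE [P2→R gives 8>3; P3→X gives 8>3]
(A,P,W): not NE [P2→Q gives 9>4; P3→X gives 8>5]
(A,Q,X): not NE [P1→D gives 7>5; P3→Z gives 7>5]
(A,Q,Y): not NE [P2→R gives 8>4; P3→Z gives 7>6]
(A,Q,Z): not NE [P1→B gives 9>8]
(A,Q,W): not NE [P1→B gives 9>4; P3→Z gives 7>5]
(A,R,X): not NE [P1→D gives 9>3; P2→Q gives 6>3; P3→W gives 7>3]
(A,R,Y): not NE [P1→D gives 9>7; P3→W gives 7>6]
(A,R,Z): not NE [P3→W gives 7>0]
(A,R,W): not NE [P2→Q gives 9>4]
(A,S,X): not NE [P1→C gives 2>1; P2→Q gives 6>3; P3→Y gives 7>2]
(A,S,Y): not NE [P1→C gives 9>0; P2→R gives 8>0]
(A,S,Z): not NE [P1→B gives 3>0; P2→R gives 8>0; P3→Y gives 7>6]
(A,S,W): not NE [P2→Q gives 9>6; P3→Y gives 7>5]
(B,P,X): not NE [P1→D gives 4>2; P3→W gives 2>0]
(B,P,Y): not NE [P2→R gives 9>5; P3→W gives 2>1]
(B,P,Z): not NE [P1→A gives 7>2; P2→R gives 7>0]
(B,P,W): not NE [P2→Q gives 7>1]
(B,Q,X): not NE [P3→W gives 9>4]
(B,Q,Y): not NE [P2→R gives 9>7; P3→W gives 9>7]
(B,Q,Z): not NE [P2→R gives 7>2; P3→W gives 9>1]
(B,Q,W): NE
(B,R,X): not NE [P1→D gives 9>8; P2→Q gives 8>7]
(B,R,Y): not NE [P1→D gives 9>5; P3→X gives 4>3]
(B,R,Z): not NE [P1→C gives 9>1; P3→X gives 4>2]
(B,R,W): not NE [P1→D gives 9>4; P2→Q gives 7>6; P3→X gives 4>0]
(B,S,X): not NE [P1→C gives 2>0; P2→Q gives 8>4]
(B,S,Y): not NE [P1→C gives 9>3; P2→R gives 9>8; P3→W gives 9>0]
(B,S,Z): not NE [P2→R gives 7>5; P3→W gives 9>1]
(B,S,W): not NE [P1→A gives 9>1; P2→Q gives 7>4]
(C,P,X): not NE [P3→Y gives 9>0]
(C,P,Y): not NE [P1→B gives 7>0; P2→Q gives 8>3]
(C,P,Z): not NE [P1→A gives 7>2; P3→Y gives 9>5]
(C,P,W): not NE [P1→B gives 7>4; P2→Q gives 8>0; P3→Y gives 9>0]
(C,Q,X): not NE [P1→D gives 7>1; P2→P gives 7>4; P3→Z gives 9>4]
(C,Q,Y): not NE [P1→D gives 6>3; P3→Z gives 9>7]
(C,Q,Z): not NE [P1→B gives 9>3; P2→P gives 6>2]
(C,Q,W): not NE [P1→B gives 9>6; P3→Z gives 9>2]
(C,R,X): not NE [P1→D gives 9>0; P2→P gives 7>0; P3→Z gives 9>5]
(C,R,Y): not NE [P2→Q gives 8>3; P3→Z gives 9>5]
(C,R,Z): not NE [P2→P gives 6>0]
(C,R,W): not NE [P1→D gives 9>2; P2→Q gives 8>0; P3→Z gives 9>1]
(C,S,X): not NE [P2→P gives 7>0; P3→Z gives 4>0]
(C,S,Y): not NE [P2→Q gives 8>3; P3→Z gives 4>0]
(C,S,Z): not NE [P1→B gives 3>1; P2→P gives 6>4]
(C,S,W): not NE [P1→A gives 9>8; P2→Q gives 8>1; P3→Z gives 4>3]
(D,P,X): not NE [P3→W gives 9>4]
(D,P,Y): not NE [P1→B gives 7>6]
(D,P,Z): not NE [P1→A gives 7>2; P2→R gives 8>3; P3→W gives 9>7]
(D,P,W): not NE [P1→B gives 7>6]
(D,Q,X): not NE [P2→P gives 9>4; P3→Z gives 8>2]
(D,Q,Y): not NE [P2→P gives 9>3; P3→Z gives 8>5]
(D,Q,Z): not NE [P1→B gives 9>5; P2→R gives 8>1]
(D,Q,W): not NE [P1→B gives 9>0; P2→P gives 5>2; P3→Z gives 8>3]
(D,R,X): not NE [P2→P gives 9>4; P3→Z gives 9>4]
(D,R,Y): not NE [P2→P gives 9>3; P3→Z gives 9>1]
(D,R,Z): not NE [P1→C gives 9>3]
(D,R,W): not NE [P2→P gives 5>3; P3→Z gives 9>6]
(D,S,X): not NE [P1→C gives 2>1; P2→P gives 9>8]
(D,S,Y): not NE [P1→C gives 9>6; P2→P gives 9>5; P3→X gives 9>1]
(D,S,Z): not NE [P1→B gives 3>2; P2→R gives 8>4; P3→X gives 9>4]
(D,S,W): not NE [P1→A gives 9>3; P2→P gives 5>1; P3→X gives 9>6]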